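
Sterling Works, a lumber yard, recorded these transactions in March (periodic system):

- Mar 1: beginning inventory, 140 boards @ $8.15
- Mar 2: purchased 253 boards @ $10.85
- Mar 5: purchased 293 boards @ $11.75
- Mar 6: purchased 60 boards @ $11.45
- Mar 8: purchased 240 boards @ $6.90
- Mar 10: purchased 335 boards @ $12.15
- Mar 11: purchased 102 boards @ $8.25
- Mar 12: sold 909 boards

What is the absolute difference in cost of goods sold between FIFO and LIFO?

$135.25

FIFO COGS: 140 @ $8.15 + 253 @ $10.85 + 293 @ $11.75 + 60 @ $11.45 + 163 @ $6.90 = $9,140.50
LIFO COGS: 102 @ $8.25 + 335 @ $12.15 + 240 @ $6.90 + 60 @ $11.45 + 172 @ $11.75 = $9,275.75
Difference = |$9,140.50 − $9,275.75| = $135.25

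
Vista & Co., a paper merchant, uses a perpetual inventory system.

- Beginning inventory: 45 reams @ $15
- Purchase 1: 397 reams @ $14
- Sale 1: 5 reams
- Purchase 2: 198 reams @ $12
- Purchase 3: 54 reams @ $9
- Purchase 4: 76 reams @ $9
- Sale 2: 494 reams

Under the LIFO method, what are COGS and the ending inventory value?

Sale 1 (5) [LIFO — newest first]: 5 @ $14 = $70
Sale 2 (494) [LIFO — newest first]: 76 @ $9 + 54 @ $9 + 198 @ $12 + 166 @ $14 = $5,870
Total COGS = $70 + $5,870 = $5,940
Ending inventory: 45 @ $15 + 226 @ $14 = $3,839

COGS = $5,940; ending inventory = $3,839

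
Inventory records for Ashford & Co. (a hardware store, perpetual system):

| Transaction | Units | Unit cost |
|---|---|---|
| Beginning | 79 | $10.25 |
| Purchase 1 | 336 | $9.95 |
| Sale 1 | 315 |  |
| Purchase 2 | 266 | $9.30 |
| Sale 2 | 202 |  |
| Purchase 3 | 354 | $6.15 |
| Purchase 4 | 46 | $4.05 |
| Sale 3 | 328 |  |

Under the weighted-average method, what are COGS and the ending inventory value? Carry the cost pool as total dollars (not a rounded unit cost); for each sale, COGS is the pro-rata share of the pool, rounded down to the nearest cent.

After Beginning: 79 on hand, pool $809.75 (≈ $10.2500 each)
After Purchase 1: 415 on hand, pool $4,152.95 (≈ $10.0071 each)
Sale 1, sell 315: 315/415 × $4,152.95 → $3,152.23
After Purchase 2: 366 on hand, pool $3,474.52 (≈ $9.4932 each)
Sale 2, sell 202: 202/366 × $3,474.52 → $1,917.63
After Purchase 3: 518 on hand, pool $3,733.99 (≈ $7.2085 each)
After Purchase 4: 564 on hand, pool $3,920.29 (≈ $6.9509 each)
Sale 3, sell 328: 328/564 × $3,920.29 → $2,279.88
Total COGS = $3,152.23 + $1,917.63 + $2,279.88 = $7,349.74
Ending inventory (cost pool remaining) = $1,640.41

COGS = $7,349.74; ending inventory = $1,640.41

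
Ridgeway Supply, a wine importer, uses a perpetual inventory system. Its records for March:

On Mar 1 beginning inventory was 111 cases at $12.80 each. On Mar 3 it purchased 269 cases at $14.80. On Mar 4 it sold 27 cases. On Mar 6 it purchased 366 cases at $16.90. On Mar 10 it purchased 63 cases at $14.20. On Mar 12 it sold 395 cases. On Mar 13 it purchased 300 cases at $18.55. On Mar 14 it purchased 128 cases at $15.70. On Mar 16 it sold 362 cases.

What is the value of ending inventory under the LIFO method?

Mar 4, 27 sold [LIFO — newest first]: 27 @ $14.80 = $399.60
Mar 12, 395 sold [LIFO — newest first]: 63 @ $14.20 + 332 @ $16.90 = $6,505.40
Mar 16, 362 sold [LIFO — newest first]: 128 @ $15.70 + 234 @ $18.55 = $6,350.30
Total COGS = $399.60 + $6,505.40 + $6,350.30 = $13,255.30
Ending inventory: 111 @ $12.80 + 242 @ $14.80 + 34 @ $16.90 + 66 @ $18.55 = $6,801.30

Ending inventory = $6,801.30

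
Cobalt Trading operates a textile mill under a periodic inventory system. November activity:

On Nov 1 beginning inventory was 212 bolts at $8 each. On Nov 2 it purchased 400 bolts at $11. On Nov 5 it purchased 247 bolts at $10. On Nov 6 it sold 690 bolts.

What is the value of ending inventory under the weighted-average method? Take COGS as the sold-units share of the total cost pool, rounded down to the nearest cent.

Ending inventory = $1,685.28

Nov 6, sell 690: 690/859 × $8,566.00 → $6,880.72
Ending inventory (cost pool remaining) = $1,685.28
Check: goods available $8,566.00 = COGS $6,880.72 + ending $1,685.28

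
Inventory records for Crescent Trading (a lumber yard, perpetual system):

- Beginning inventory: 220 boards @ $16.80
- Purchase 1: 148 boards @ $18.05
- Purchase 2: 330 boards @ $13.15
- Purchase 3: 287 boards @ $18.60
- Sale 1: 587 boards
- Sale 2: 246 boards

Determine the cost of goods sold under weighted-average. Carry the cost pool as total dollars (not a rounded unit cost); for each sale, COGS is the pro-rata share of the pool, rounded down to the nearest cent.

COGS = $13,569.10

After Beginning: 220 on hand, pool $3,696.00 (≈ $16.8000 each)
After Purchase 1: 368 on hand, pool $6,367.40 (≈ $17.3027 each)
After Purchase 2: 698 on hand, pool $10,706.90 (≈ $15.3394 each)
After Purchase 3: 985 on hand, pool $16,045.10 (≈ $16.2894 each)
Sale 1, sell 587: 587/985 × $16,045.10 → $9,561.90
Sale 2, sell 246: 246/398 × $6,483.20 → $4,007.20
Total COGS = $9,561.90 + $4,007.20 = $13,569.10
Ending inventory (cost pool remaining) = $2,476.00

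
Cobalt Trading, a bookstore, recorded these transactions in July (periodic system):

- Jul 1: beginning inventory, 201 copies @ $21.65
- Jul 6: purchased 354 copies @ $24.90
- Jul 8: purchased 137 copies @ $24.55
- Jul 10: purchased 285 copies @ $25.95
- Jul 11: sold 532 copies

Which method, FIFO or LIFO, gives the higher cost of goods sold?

LIFO

FIFO COGS: 201 @ $21.65 + 331 @ $24.90 = $12,593.55
LIFO COGS: 285 @ $25.95 + 137 @ $24.55 + 110 @ $24.90 = $13,498.10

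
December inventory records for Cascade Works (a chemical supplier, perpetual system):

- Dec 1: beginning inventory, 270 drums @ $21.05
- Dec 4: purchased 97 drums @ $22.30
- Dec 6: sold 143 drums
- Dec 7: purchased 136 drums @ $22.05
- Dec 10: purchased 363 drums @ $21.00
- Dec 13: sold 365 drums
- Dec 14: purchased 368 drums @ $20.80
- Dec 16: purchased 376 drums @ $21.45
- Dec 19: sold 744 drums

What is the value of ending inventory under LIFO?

Dec 6, 143 sold [LIFO — newest first]: 97 @ $22.30 + 46 @ $21.05 = $3,131.40
Dec 13, 365 sold [LIFO — newest first]: 363 @ $21.00 + 2 @ $22.05 = $7,667.10
Dec 19, 744 sold [LIFO — newest first]: 376 @ $21.45 + 368 @ $20.80 = $15,719.60
Total COGS = $3,131.40 + $7,667.10 + $15,719.60 = $26,518.10
Ending inventory: 224 @ $21.05 + 134 @ $22.05 = $7,669.90

Ending inventory = $7,669.90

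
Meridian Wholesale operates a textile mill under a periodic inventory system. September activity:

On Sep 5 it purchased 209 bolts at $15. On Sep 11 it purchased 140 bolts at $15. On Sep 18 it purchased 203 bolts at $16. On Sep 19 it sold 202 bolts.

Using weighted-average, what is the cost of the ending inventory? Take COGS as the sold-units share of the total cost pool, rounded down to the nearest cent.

Ending inventory = $5,378.72

Sep 19, sell 202: 202/552 × $8,483.00 → $3,104.28
Ending inventory (cost pool remaining) = $5,378.72
Check: goods available $8,483.00 = COGS $3,104.28 + ending $5,378.72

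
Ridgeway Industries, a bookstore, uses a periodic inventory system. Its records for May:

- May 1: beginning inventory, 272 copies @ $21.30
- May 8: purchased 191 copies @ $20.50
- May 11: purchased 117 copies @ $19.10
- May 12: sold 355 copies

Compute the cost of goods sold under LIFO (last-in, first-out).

COGS = $7,151.30

May 12, 355 sold [LIFO — newest first]: 117 @ $19.10 + 191 @ $20.50 + 47 @ $21.30 = $7,151.30
Ending inventory: 225 @ $21.30 = $4,792.50
Check: goods available $11,943.80 = COGS $7,151.30 + ending $4,792.50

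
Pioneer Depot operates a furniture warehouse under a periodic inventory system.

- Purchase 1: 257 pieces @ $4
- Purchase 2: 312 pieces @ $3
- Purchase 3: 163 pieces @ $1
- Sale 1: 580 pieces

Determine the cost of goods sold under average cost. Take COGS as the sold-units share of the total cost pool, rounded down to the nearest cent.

Sale 1, sell 580: 580/732 × $2,127.00 → $1,685.32
Ending inventory (cost pool remaining) = $441.68
Check: goods available $2,127.00 = COGS $1,685.32 + ending $441.68

COGS = $1,685.32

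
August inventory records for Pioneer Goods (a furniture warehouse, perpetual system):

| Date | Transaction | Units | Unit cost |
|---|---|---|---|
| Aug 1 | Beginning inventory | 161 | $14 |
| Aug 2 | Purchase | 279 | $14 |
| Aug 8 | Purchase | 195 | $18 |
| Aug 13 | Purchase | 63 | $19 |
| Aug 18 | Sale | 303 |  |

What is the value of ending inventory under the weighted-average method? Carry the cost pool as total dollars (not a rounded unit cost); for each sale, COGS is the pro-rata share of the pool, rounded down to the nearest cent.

Ending inventory = $6,149.67

After Aug 1: 161 on hand, pool $2,254.00 (≈ $14.0000 each)
After Aug 2: 440 on hand, pool $6,160.00 (≈ $14.0000 each)
After Aug 8: 635 on hand, pool $9,670.00 (≈ $15.2283 each)
After Aug 13: 698 on hand, pool $10,867.00 (≈ $15.5688 each)
Aug 18, sell 303: 303/698 × $10,867.00 → $4,717.33
Ending inventory (cost pool remaining) = $6,149.67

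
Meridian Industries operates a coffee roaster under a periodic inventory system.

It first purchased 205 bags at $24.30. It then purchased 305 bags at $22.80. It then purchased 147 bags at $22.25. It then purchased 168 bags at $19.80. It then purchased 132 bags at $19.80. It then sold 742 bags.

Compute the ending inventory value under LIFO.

Ending inventory = $5,209.50

Sale 1 (742) [LIFO — newest first]: 132 @ $19.80 + 168 @ $19.80 + 147 @ $22.25 + 295 @ $22.80 = $15,936.75
Ending inventory: 205 @ $24.30 + 10 @ $22.80 = $5,209.50
Check: goods available $21,146.25 = COGS $15,936.75 + ending $5,209.50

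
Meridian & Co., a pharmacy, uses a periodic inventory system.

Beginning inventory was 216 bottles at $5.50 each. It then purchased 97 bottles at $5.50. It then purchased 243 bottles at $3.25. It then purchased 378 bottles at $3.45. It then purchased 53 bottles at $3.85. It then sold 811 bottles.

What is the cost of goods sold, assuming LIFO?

Sale 1 (811) [LIFO — newest first]: 53 @ $3.85 + 378 @ $3.45 + 243 @ $3.25 + 97 @ $5.50 + 40 @ $5.50 = $3,051.40
Ending inventory: 176 @ $5.50 = $968.00

COGS = $3,051.40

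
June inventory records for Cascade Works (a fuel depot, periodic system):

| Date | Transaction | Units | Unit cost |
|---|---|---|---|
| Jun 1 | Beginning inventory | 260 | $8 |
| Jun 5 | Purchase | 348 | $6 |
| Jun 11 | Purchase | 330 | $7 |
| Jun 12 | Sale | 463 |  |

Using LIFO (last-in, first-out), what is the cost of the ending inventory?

Ending inventory = $3,370

Jun 12, 463 sold [LIFO — newest first]: 330 @ $7 + 133 @ $6 = $3,108
Ending inventory: 260 @ $8 + 215 @ $6 = $3,370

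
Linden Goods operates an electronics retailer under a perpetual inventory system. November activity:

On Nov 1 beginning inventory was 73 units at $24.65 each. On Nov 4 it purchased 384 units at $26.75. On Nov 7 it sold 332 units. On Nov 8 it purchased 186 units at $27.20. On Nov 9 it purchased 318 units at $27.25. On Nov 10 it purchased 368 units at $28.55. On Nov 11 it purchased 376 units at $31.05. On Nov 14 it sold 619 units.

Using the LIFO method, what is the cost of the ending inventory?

Ending inventory = $20,483.90

Nov 7, 332 sold [LIFO — newest first]: 332 @ $26.75 = $8,881.00
Nov 14, 619 sold [LIFO — newest first]: 376 @ $31.05 + 243 @ $28.55 = $18,612.45
Total COGS = $8,881.00 + $18,612.45 = $27,493.45
Ending inventory: 73 @ $24.65 + 52 @ $26.75 + 186 @ $27.20 + 318 @ $27.25 + 125 @ $28.55 = $20,483.90
Check: goods available $47,977.35 = COGS $27,493.45 + ending $20,483.90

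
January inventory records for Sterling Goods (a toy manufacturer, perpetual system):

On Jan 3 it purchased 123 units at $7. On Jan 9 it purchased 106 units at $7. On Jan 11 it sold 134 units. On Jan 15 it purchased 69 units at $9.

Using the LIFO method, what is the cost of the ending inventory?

Jan 11, 134 sold [LIFO — newest first]: 106 @ $7 + 28 @ $7 = $938
Ending inventory: 95 @ $7 + 69 @ $9 = $1,286
Check: goods available $2,224 = COGS $938 + ending $1,286

Ending inventory = $1,286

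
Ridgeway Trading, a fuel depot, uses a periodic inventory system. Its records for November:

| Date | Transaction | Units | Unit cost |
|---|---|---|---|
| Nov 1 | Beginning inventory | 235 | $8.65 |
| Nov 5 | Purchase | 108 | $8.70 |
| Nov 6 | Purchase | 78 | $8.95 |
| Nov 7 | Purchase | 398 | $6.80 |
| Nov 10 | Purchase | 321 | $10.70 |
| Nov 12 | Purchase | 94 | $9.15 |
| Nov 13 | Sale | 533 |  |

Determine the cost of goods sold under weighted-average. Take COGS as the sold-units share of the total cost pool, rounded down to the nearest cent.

Nov 13, sell 533: 533/1234 × $10,671.65 → $4,609.39
Ending inventory (cost pool remaining) = $6,062.26
Check: goods available $10,671.65 = COGS $4,609.39 + ending $6,062.26

COGS = $4,609.39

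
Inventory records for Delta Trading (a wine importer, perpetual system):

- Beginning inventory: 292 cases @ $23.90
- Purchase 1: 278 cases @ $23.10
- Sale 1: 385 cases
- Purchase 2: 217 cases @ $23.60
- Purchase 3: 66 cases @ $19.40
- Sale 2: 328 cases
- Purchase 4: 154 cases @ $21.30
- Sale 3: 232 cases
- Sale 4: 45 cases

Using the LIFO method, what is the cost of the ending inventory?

Sale 1 (385) [LIFO — newest first]: 278 @ $23.10 + 107 @ $23.90 = $8,979.10
Sale 2 (328) [LIFO — newest first]: 66 @ $19.40 + 217 @ $23.60 + 45 @ $23.90 = $7,477.10
Sale 3 (232) [LIFO — newest first]: 154 @ $21.30 + 78 @ $23.90 = $5,144.40
Sale 4 (45) [LIFO — newest first]: 45 @ $23.90 = $1,075.50
Total COGS = $8,979.10 + $7,477.10 + $5,144.40 + $1,075.50 = $22,676.10
Ending inventory: 17 @ $23.90 = $406.30
Check: goods available $23,082.40 = COGS $22,676.10 + ending $406.30

Ending inventory = $406.30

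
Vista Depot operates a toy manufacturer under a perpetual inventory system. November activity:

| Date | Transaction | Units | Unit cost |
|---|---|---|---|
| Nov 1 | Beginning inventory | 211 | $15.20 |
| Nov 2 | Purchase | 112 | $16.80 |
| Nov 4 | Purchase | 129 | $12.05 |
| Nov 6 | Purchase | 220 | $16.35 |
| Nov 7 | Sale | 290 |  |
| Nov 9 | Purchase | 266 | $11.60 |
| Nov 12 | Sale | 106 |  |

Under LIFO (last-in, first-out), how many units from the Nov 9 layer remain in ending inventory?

Nov 7, 290 sold [LIFO — newest first]: 220 @ $16.35 + 70 @ $12.05 = $4,440.50
Nov 12, 106 sold [LIFO — newest first]: 106 @ $11.60 = $1,229.60
Total COGS = $4,440.50 + $1,229.60 = $5,670.10
Ending inventory: 211 @ $15.20 + 112 @ $16.80 + 59 @ $12.05 + 160 @ $11.60 = $7,655.75
Check: goods available $13,325.85 = COGS $5,670.10 + ending $7,655.75

160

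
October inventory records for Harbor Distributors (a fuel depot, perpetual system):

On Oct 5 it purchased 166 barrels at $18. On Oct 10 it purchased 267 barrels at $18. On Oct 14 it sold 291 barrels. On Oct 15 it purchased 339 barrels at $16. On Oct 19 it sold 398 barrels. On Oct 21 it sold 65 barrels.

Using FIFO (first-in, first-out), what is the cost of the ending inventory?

Oct 14, 291 sold [FIFO — oldest first]: 166 @ $18 + 125 @ $18 = $5,238
Oct 19, 398 sold [FIFO — oldest first]: 142 @ $18 + 256 @ $16 = $6,652
Oct 21, 65 sold [FIFO — oldest first]: 65 @ $16 = $1,040
Total COGS = $5,238 + $6,652 + $1,040 = $12,930
Ending inventory: 18 @ $16 = $288
Check: goods available $13,218 = COGS $12,930 + ending $288

Ending inventory = $288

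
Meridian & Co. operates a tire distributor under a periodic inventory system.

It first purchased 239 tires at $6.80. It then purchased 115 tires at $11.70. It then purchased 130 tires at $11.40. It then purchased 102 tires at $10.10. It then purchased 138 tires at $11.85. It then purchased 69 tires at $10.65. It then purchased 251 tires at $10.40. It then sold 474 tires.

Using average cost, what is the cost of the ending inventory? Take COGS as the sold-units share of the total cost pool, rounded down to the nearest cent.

Ending inventory = $5,712.81

Sale 1, sell 474: 474/1044 × $10,463.45 → $4,750.64
Ending inventory (cost pool remaining) = $5,712.81
Check: goods available $10,463.45 = COGS $4,750.64 + ending $5,712.81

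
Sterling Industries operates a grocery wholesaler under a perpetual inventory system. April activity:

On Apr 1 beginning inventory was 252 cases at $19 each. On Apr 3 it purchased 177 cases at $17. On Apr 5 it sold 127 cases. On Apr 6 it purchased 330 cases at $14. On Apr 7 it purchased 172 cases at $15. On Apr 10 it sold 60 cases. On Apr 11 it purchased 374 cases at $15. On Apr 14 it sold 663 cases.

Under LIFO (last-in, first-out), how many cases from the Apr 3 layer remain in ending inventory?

50

Apr 5, 127 sold [LIFO — newest first]: 127 @ $17 = $2,159
Apr 10, 60 sold [LIFO — newest first]: 60 @ $15 = $900
Apr 14, 663 sold [LIFO — newest first]: 374 @ $15 + 112 @ $15 + 177 @ $14 = $9,768
Total COGS = $2,159 + $900 + $9,768 = $12,827
Ending inventory: 252 @ $19 + 50 @ $17 + 153 @ $14 = $7,780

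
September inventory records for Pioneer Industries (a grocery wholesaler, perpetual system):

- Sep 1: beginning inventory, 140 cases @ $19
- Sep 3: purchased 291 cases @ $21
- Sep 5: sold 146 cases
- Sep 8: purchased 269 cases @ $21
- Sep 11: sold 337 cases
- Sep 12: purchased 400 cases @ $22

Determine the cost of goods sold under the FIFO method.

COGS = $9,863

Sep 5, 146 sold [FIFO — oldest first]: 140 @ $19 + 6 @ $21 = $2,786
Sep 11, 337 sold [FIFO — oldest first]: 285 @ $21 + 52 @ $21 = $7,077
Total COGS = $2,786 + $7,077 = $9,863
Ending inventory: 217 @ $21 + 400 @ $22 = $13,357
Check: goods available $23,220 = COGS $9,863 + ending $13,357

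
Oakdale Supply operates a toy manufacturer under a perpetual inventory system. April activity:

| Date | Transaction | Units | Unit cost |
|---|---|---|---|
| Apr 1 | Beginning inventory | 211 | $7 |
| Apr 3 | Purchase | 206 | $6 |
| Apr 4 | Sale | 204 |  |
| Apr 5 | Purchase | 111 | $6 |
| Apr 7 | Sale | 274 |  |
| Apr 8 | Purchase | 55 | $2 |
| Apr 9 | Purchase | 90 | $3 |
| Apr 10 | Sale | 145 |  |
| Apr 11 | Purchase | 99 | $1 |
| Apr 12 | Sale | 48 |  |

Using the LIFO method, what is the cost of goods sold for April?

COGS = $3,457

Apr 4, 204 sold [LIFO — newest first]: 204 @ $6 = $1,224
Apr 7, 274 sold [LIFO — newest first]: 111 @ $6 + 2 @ $6 + 161 @ $7 = $1,805
Apr 10, 145 sold [LIFO — newest first]: 90 @ $3 + 55 @ $2 = $380
Apr 12, 48 sold [LIFO — newest first]: 48 @ $1 = $48
Total COGS = $1,224 + $1,805 + $380 + $48 = $3,457
Ending inventory: 50 @ $7 + 51 @ $1 = $401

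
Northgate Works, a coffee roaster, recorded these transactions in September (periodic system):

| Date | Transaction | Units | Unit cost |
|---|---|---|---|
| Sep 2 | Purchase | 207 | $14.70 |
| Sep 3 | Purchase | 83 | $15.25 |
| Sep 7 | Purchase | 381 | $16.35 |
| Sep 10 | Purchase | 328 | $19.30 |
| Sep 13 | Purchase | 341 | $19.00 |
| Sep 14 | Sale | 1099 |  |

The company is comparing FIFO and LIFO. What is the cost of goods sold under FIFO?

COGS = $18,768.40

FIFO COGS: 207 @ $14.70 + 83 @ $15.25 + 381 @ $16.35 + 328 @ $19.30 + 100 @ $19.00 = $18,768.40
LIFO COGS: 341 @ $19.00 + 328 @ $19.30 + 381 @ $16.35 + 49 @ $15.25 = $19,786.00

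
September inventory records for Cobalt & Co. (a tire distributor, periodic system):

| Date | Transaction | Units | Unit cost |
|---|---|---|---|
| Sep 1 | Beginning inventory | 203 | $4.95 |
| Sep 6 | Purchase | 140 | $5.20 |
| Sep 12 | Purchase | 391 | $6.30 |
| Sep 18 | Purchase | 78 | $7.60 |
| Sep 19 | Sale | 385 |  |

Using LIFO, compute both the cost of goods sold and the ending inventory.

COGS = $2,526.90; ending inventory = $2,262.05

Sep 19, 385 sold [LIFO — newest first]: 78 @ $7.60 + 307 @ $6.30 = $2,526.90
Ending inventory: 203 @ $4.95 + 140 @ $5.20 + 84 @ $6.30 = $2,262.05
Check: goods available $4,788.95 = COGS $2,526.90 + ending $2,262.05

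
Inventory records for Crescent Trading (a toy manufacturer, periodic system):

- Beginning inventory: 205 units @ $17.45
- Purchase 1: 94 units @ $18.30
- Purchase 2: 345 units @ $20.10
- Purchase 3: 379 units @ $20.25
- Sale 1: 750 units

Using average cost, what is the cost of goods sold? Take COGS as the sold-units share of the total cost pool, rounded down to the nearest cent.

Sale 1, sell 750: 750/1023 × $19,906.70 → $14,594.35
Ending inventory (cost pool remaining) = $5,312.35
Check: goods available $19,906.70 = COGS $14,594.35 + ending $5,312.35

COGS = $14,594.35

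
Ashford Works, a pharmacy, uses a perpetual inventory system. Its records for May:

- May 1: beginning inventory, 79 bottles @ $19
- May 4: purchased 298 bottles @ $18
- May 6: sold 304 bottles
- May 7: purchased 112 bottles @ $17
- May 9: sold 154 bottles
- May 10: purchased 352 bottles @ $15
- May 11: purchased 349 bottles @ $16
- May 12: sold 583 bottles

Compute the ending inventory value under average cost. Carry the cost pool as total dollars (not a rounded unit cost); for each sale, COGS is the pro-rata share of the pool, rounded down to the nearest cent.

After May 1: 79 on hand, pool $1,501.00 (≈ $19.0000 each)
After May 4: 377 on hand, pool $6,865.00 (≈ $18.2095 each)
May 6, sell 304: 304/377 × $6,865.00 → $5,535.70
After May 7: 185 on hand, pool $3,233.30 (≈ $17.4773 each)
May 9, sell 154: 154/185 × $3,233.30 → $2,691.50
After May 10: 383 on hand, pool $5,821.80 (≈ $15.2005 each)
After May 11: 732 on hand, pool $11,405.80 (≈ $15.5817 each)
May 12, sell 583: 583/732 × $11,405.80 → $9,084.12
Total COGS = $5,535.70 + $2,691.50 + $9,084.12 = $17,311.32
Ending inventory (cost pool remaining) = $2,321.68

Ending inventory = $2,321.68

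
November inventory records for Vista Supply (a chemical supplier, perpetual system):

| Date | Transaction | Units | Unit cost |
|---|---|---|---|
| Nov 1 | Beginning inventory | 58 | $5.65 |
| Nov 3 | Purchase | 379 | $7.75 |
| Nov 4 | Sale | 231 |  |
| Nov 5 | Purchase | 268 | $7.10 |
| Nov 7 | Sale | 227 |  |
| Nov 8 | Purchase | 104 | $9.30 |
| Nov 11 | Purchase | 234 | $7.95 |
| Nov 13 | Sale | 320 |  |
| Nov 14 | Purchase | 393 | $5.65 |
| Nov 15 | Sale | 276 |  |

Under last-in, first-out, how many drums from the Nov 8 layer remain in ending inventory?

Nov 4, 231 sold [LIFO — newest first]: 231 @ $7.75 = $1,790.25
Nov 7, 227 sold [LIFO — newest first]: 227 @ $7.10 = $1,611.70
Nov 13, 320 sold [LIFO — newest first]: 234 @ $7.95 + 86 @ $9.30 = $2,660.10
Nov 15, 276 sold [LIFO — newest first]: 276 @ $5.65 = $1,559.40
Total COGS = $1,790.25 + $1,611.70 + $2,660.10 + $1,559.40 = $7,621.45
Ending inventory: 58 @ $5.65 + 148 @ $7.75 + 41 @ $7.10 + 18 @ $9.30 + 117 @ $5.65 = $2,594.25
Check: goods available $10,215.70 = COGS $7,621.45 + ending $2,594.25

18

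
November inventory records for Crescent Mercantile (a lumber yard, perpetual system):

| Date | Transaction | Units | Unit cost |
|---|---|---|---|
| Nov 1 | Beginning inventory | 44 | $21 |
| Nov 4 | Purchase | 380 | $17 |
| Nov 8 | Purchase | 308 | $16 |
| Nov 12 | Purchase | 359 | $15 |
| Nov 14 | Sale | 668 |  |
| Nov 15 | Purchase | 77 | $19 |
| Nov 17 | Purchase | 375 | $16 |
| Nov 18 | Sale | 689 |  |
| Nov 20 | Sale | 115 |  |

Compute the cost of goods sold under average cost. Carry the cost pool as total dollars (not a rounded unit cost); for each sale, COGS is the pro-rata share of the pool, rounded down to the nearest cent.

COGS = $23,997.67

After Nov 1: 44 on hand, pool $924.00 (≈ $21.0000 each)
After Nov 4: 424 on hand, pool $7,384.00 (≈ $17.4151 each)
After Nov 8: 732 on hand, pool $12,312.00 (≈ $16.8197 each)
After Nov 12: 1091 on hand, pool $17,697.00 (≈ $16.2209 each)
Nov 14, sell 668: 668/1091 × $17,697.00 → $10,835.56
After Nov 15: 500 on hand, pool $8,324.44 (≈ $16.6489 each)
After Nov 17: 875 on hand, pool $14,324.44 (≈ $16.3708 each)
Nov 18, sell 689: 689/875 × $14,324.44 → $11,279.47
Nov 20, sell 115: 115/186 × $3,044.97 → $1,882.64
Total COGS = $10,835.56 + $11,279.47 + $1,882.64 = $23,997.67
Ending inventory (cost pool remaining) = $1,162.33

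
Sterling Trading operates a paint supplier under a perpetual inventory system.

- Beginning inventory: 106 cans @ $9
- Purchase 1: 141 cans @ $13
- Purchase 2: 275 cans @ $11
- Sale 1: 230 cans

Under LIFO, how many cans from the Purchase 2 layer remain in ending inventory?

Sale 1 (230) [LIFO — newest first]: 230 @ $11 = $2,530
Ending inventory: 106 @ $9 + 141 @ $13 + 45 @ $11 = $3,282

45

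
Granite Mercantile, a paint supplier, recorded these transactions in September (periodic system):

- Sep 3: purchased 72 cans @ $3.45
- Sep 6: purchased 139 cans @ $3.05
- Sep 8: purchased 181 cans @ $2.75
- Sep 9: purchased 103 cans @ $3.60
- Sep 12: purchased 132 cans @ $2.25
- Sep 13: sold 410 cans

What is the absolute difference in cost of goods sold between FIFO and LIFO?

$85.85

FIFO COGS: 72 @ $3.45 + 139 @ $3.05 + 181 @ $2.75 + 18 @ $3.60 = $1,234.90
LIFO COGS: 132 @ $2.25 + 103 @ $3.60 + 175 @ $2.75 = $1,149.05
Difference = |$1,234.90 − $1,149.05| = $85.85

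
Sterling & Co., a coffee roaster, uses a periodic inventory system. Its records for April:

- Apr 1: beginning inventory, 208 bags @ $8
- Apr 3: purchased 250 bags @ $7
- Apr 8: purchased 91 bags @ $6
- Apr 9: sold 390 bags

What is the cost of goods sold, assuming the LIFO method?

COGS = $2,688

Apr 9, 390 sold [LIFO — newest first]: 91 @ $6 + 250 @ $7 + 49 @ $8 = $2,688
Ending inventory: 159 @ $8 = $1,272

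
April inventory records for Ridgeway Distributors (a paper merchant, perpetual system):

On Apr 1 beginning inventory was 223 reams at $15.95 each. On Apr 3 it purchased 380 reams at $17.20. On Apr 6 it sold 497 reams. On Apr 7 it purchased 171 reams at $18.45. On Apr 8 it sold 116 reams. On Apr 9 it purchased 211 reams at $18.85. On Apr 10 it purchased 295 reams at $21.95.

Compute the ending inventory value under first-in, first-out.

Apr 6, 497 sold [FIFO — oldest first]: 223 @ $15.95 + 274 @ $17.20 = $8,269.65
Apr 8, 116 sold [FIFO — oldest first]: 106 @ $17.20 + 10 @ $18.45 = $2,007.70
Total COGS = $8,269.65 + $2,007.70 = $10,277.35
Ending inventory: 161 @ $18.45 + 211 @ $18.85 + 295 @ $21.95 = $13,423.05

Ending inventory = $13,423.05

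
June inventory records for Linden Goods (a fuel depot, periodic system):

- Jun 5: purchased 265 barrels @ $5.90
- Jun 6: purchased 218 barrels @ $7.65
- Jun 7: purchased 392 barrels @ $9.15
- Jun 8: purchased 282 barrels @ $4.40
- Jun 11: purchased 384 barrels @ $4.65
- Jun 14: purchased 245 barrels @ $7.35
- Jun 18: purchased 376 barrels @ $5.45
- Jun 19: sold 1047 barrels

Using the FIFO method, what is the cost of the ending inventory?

Ending inventory = $6,119.55

Jun 19, 1047 sold [FIFO — oldest first]: 265 @ $5.90 + 218 @ $7.65 + 392 @ $9.15 + 172 @ $4.40 = $7,574.80
Ending inventory: 110 @ $4.40 + 384 @ $4.65 + 245 @ $7.35 + 376 @ $5.45 = $6,119.55
Check: goods available $13,694.35 = COGS $7,574.80 + ending $6,119.55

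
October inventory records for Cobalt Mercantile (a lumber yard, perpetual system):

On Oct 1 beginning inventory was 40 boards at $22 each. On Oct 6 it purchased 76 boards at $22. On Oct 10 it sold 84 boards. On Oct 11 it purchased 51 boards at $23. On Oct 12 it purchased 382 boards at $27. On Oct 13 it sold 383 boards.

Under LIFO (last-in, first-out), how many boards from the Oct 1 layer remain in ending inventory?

32

Oct 10, 84 sold [LIFO — newest first]: 76 @ $22 + 8 @ $22 = $1,848
Oct 13, 383 sold [LIFO — newest first]: 382 @ $27 + 1 @ $23 = $10,337
Total COGS = $1,848 + $10,337 = $12,185
Ending inventory: 32 @ $22 + 50 @ $23 = $1,854
Check: goods available $14,039 = COGS $12,185 + ending $1,854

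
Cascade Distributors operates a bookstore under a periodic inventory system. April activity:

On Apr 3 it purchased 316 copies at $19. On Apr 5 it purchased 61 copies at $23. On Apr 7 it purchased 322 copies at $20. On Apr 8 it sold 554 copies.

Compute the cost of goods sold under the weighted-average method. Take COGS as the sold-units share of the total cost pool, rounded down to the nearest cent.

COGS = $10,974.58

Apr 8, sell 554: 554/699 × $13,847.00 → $10,974.58
Ending inventory (cost pool remaining) = $2,872.42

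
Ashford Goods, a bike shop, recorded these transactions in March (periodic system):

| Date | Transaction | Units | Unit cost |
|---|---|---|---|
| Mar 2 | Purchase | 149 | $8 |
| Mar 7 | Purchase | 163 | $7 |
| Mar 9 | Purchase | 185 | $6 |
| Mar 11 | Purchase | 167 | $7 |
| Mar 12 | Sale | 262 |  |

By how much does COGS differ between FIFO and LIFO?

FIFO COGS: 149 @ $8 + 113 @ $7 = $1,983
LIFO COGS: 167 @ $7 + 95 @ $6 = $1,739
Difference = |$1,983 − $1,739| = $244

$244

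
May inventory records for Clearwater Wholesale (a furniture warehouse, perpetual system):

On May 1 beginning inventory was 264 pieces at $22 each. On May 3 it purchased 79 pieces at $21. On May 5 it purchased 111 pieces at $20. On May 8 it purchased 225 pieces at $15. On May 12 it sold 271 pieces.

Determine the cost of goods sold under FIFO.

May 12, 271 sold [FIFO — oldest first]: 264 @ $22 + 7 @ $21 = $5,955
Ending inventory: 72 @ $21 + 111 @ $20 + 225 @ $15 = $7,107

COGS = $5,955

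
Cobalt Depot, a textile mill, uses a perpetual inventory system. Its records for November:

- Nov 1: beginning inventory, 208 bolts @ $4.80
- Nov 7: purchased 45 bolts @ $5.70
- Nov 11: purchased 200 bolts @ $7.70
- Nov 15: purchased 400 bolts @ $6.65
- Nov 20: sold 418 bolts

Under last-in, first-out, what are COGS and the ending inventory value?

Nov 20, 418 sold [LIFO — newest first]: 400 @ $6.65 + 18 @ $7.70 = $2,798.60
Ending inventory: 208 @ $4.80 + 45 @ $5.70 + 182 @ $7.70 = $2,656.30
Check: goods available $5,454.90 = COGS $2,798.60 + ending $2,656.30

COGS = $2,798.60; ending inventory = $2,656.30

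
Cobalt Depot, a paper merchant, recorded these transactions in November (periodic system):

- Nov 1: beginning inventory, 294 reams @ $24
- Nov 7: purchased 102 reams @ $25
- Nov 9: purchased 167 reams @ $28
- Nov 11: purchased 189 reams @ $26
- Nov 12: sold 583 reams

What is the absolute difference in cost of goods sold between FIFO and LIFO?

FIFO COGS: 294 @ $24 + 102 @ $25 + 167 @ $28 + 20 @ $26 = $14,802
LIFO COGS: 189 @ $26 + 167 @ $28 + 102 @ $25 + 125 @ $24 = $15,140
Difference = |$14,802 − $15,140| = $338

$338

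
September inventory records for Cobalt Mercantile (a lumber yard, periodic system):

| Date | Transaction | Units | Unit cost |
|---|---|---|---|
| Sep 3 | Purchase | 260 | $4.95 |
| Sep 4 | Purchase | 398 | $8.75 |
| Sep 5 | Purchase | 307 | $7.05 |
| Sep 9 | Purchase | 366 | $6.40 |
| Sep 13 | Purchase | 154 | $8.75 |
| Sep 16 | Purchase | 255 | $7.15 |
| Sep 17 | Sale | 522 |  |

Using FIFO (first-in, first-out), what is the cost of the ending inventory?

Sep 17, 522 sold [FIFO — oldest first]: 260 @ $4.95 + 262 @ $8.75 = $3,579.50
Ending inventory: 136 @ $8.75 + 307 @ $7.05 + 366 @ $6.40 + 154 @ $8.75 + 255 @ $7.15 = $8,867.50

Ending inventory = $8,867.50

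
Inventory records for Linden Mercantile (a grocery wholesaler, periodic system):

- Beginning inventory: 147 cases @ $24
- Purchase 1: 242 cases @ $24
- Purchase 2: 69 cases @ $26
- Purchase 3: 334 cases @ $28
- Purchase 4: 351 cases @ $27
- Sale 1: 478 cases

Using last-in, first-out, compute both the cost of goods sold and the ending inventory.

Sale 1 (478) [LIFO — newest first]: 351 @ $27 + 127 @ $28 = $13,033
Ending inventory: 147 @ $24 + 242 @ $24 + 69 @ $26 + 207 @ $28 = $16,926
Check: goods available $29,959 = COGS $13,033 + ending $16,926

COGS = $13,033; ending inventory = $16,926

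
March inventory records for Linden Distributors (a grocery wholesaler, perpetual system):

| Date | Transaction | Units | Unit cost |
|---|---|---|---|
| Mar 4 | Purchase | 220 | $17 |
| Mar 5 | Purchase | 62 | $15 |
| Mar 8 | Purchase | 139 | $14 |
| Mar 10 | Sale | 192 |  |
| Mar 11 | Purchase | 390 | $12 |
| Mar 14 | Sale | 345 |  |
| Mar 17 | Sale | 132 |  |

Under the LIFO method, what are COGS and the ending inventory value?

COGS = $8,882; ending inventory = $2,414

Mar 10, 192 sold [LIFO — newest first]: 139 @ $14 + 53 @ $15 = $2,741
Mar 14, 345 sold [LIFO — newest first]: 345 @ $12 = $4,140
Mar 17, 132 sold [LIFO — newest first]: 45 @ $12 + 9 @ $15 + 78 @ $17 = $2,001
Total COGS = $2,741 + $4,140 + $2,001 = $8,882
Ending inventory: 142 @ $17 = $2,414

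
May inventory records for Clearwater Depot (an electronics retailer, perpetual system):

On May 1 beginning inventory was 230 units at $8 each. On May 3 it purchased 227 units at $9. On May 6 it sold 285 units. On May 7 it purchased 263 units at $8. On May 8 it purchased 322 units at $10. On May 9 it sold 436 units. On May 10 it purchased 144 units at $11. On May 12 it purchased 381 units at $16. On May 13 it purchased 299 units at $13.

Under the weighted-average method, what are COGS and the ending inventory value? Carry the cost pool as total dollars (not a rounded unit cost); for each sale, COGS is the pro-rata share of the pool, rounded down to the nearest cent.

After May 1: 230 on hand, pool $1,840.00 (≈ $8.0000 each)
After May 3: 457 on hand, pool $3,883.00 (≈ $8.4967 each)
May 6, sell 285: 285/457 × $3,883.00 → $2,421.56
After May 7: 435 on hand, pool $3,565.44 (≈ $8.1964 each)
After May 8: 757 on hand, pool $6,785.44 (≈ $8.9636 each)
May 9, sell 436: 436/757 × $6,785.44 → $3,908.12
After May 10: 465 on hand, pool $4,461.32 (≈ $9.5942 each)
After May 12: 846 on hand, pool $10,557.32 (≈ $12.4791 each)
After May 13: 1145 on hand, pool $14,444.32 (≈ $12.6151 each)
Total COGS = $2,421.56 + $3,908.12 = $6,329.68
Ending inventory (cost pool remaining) = $14,444.32

COGS = $6,329.68; ending inventory = $14,444.32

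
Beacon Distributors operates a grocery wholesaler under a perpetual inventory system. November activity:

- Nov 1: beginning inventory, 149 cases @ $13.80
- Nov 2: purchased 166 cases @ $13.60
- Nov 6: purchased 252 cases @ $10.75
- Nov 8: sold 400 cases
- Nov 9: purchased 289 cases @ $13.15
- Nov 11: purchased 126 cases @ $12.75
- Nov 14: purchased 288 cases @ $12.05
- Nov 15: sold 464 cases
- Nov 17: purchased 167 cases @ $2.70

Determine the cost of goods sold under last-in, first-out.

Nov 8, 400 sold [LIFO — newest first]: 252 @ $10.75 + 148 @ $13.60 = $4,721.80
Nov 15, 464 sold [LIFO — newest first]: 288 @ $12.05 + 126 @ $12.75 + 50 @ $13.15 = $5,734.40
Total COGS = $4,721.80 + $5,734.40 = $10,456.20
Ending inventory: 149 @ $13.80 + 18 @ $13.60 + 239 @ $13.15 + 167 @ $2.70 = $5,894.75
Check: goods available $16,350.95 = COGS $10,456.20 + ending $5,894.75

COGS = $10,456.20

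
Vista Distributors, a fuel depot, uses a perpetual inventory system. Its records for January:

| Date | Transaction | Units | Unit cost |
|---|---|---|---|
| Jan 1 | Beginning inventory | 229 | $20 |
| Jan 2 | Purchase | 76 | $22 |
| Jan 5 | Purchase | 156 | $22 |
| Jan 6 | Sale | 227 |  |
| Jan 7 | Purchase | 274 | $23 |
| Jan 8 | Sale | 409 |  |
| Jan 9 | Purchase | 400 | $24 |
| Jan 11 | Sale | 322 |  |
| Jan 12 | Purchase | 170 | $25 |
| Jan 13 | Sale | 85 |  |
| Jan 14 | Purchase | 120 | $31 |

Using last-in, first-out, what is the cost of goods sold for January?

COGS = $23,859

Jan 6, 227 sold [LIFO — newest first]: 156 @ $22 + 71 @ $22 = $4,994
Jan 8, 409 sold [LIFO — newest first]: 274 @ $23 + 5 @ $22 + 130 @ $20 = $9,012
Jan 11, 322 sold [LIFO — newest first]: 322 @ $24 = $7,728
Jan 13, 85 sold [LIFO — newest first]: 85 @ $25 = $2,125
Total COGS = $4,994 + $9,012 + $7,728 + $2,125 = $23,859
Ending inventory: 99 @ $20 + 78 @ $24 + 85 @ $25 + 120 @ $31 = $9,697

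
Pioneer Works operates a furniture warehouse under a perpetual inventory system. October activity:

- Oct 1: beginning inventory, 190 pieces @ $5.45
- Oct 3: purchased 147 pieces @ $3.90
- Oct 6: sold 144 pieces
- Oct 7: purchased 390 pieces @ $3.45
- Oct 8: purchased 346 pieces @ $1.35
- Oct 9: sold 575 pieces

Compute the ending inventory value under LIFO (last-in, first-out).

Oct 6, 144 sold [LIFO — newest first]: 144 @ $3.90 = $561.60
Oct 9, 575 sold [LIFO — newest first]: 346 @ $1.35 + 229 @ $3.45 = $1,257.15
Total COGS = $561.60 + $1,257.15 = $1,818.75
Ending inventory: 190 @ $5.45 + 3 @ $3.90 + 161 @ $3.45 = $1,602.65

Ending inventory = $1,602.65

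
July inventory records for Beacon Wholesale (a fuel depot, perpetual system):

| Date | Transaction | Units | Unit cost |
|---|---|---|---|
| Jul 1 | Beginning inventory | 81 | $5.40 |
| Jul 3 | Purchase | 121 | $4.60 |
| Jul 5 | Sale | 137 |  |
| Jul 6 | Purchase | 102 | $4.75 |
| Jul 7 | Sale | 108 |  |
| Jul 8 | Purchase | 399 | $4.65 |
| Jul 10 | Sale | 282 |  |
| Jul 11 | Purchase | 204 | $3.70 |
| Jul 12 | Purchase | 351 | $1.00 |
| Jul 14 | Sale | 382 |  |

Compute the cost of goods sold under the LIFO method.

Jul 5, 137 sold [LIFO — newest first]: 121 @ $4.60 + 16 @ $5.40 = $643.00
Jul 7, 108 sold [LIFO — newest first]: 102 @ $4.75 + 6 @ $5.40 = $516.90
Jul 10, 282 sold [LIFO — newest first]: 282 @ $4.65 = $1,311.30
Jul 14, 382 sold [LIFO — newest first]: 351 @ $1.00 + 31 @ $3.70 = $465.70
Total COGS = $643.00 + $516.90 + $1,311.30 + $465.70 = $2,936.90
Ending inventory: 59 @ $5.40 + 117 @ $4.65 + 173 @ $3.70 = $1,502.75

COGS = $2,936.90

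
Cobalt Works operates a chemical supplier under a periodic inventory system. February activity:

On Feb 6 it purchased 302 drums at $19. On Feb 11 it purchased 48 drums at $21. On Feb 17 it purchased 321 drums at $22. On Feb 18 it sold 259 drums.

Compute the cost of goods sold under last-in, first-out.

Feb 18, 259 sold [LIFO — newest first]: 259 @ $22 = $5,698
Ending inventory: 302 @ $19 + 48 @ $21 + 62 @ $22 = $8,110
Check: goods available $13,808 = COGS $5,698 + ending $8,110

COGS = $5,698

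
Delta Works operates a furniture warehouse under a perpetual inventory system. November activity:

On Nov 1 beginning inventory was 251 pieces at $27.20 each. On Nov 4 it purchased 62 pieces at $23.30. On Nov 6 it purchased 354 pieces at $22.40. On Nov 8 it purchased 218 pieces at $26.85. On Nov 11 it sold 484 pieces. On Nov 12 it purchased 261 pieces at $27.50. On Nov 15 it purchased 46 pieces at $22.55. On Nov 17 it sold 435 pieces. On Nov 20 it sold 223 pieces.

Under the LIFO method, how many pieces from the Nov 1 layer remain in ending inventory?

50

Nov 11, 484 sold [LIFO — newest first]: 218 @ $26.85 + 266 @ $22.40 = $11,811.70
Nov 17, 435 sold [LIFO — newest first]: 46 @ $22.55 + 261 @ $27.50 + 88 @ $22.40 + 40 @ $23.30 = $11,118.00
Nov 20, 223 sold [LIFO — newest first]: 22 @ $23.30 + 201 @ $27.20 = $5,979.80
Total COGS = $11,811.70 + $11,118.00 + $5,979.80 = $28,909.50
Ending inventory: 50 @ $27.20 = $1,360.00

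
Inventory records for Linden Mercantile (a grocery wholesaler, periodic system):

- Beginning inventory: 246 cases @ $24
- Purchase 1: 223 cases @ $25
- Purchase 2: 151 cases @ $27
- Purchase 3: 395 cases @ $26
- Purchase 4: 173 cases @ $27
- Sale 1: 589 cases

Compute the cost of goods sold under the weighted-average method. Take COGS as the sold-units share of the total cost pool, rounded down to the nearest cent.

Sale 1, sell 589: 589/1188 × $30,497.00 → $15,120.14
Ending inventory (cost pool remaining) = $15,376.86
Check: goods available $30,497.00 = COGS $15,120.14 + ending $15,376.86

COGS = $15,120.14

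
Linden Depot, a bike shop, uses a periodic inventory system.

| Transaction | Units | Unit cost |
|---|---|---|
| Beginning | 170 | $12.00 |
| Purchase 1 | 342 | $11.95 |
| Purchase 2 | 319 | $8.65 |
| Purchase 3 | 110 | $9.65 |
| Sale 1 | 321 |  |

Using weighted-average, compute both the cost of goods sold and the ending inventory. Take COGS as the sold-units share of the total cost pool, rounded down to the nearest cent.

COGS = $3,393.44; ending inventory = $6,554.31

Sale 1, sell 321: 321/941 × $9,947.75 → $3,393.44
Ending inventory (cost pool remaining) = $6,554.31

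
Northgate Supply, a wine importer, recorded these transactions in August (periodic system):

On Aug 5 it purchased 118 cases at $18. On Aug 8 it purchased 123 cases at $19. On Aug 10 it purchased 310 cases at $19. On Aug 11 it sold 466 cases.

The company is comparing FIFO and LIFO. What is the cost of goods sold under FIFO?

FIFO COGS: 118 @ $18 + 123 @ $19 + 225 @ $19 = $8,736
LIFO COGS: 310 @ $19 + 123 @ $19 + 33 @ $18 = $8,821

COGS = $8,736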